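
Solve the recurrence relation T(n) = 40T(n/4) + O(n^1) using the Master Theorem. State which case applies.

Master Theorem for T(n) = 40T(n/4) + O(n^1):

a = 40, b = 4, c = 1
log_b(a) = log_4(40) = 2.6610

Case 1: c = 1 < log_4(40) = 2.6610
T(n) = O(n^(log_4 40))

For T(n) = 40T(n/4) + O(n^1): log_4(40) = 2.6610. This is Case 1 of the Master Theorem (c < log_b(a), work dominated by leaves), giving O(n^(log_4 40)).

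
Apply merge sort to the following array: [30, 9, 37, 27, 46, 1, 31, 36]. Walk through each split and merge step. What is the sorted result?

Merge sort trace:

Split: [30, 9, 37, 27, 46, 1, 31, 36] -> [30, 9, 37, 27] and [46, 1, 31, 36]
  Split: [30, 9, 37, 27] -> [30, 9] and [37, 27]
    Split: [30, 9] -> [30] and [9]
    Merge: [30] + [9] -> [9, 30]
    Split: [37, 27] -> [37] and [27]
    Merge: [37] + [27] -> [27, 37]
  Merge: [9, 30] + [27, 37] -> [9, 27, 30, 37]
  Split: [46, 1, 31, 36] -> [46, 1] and [31, 36]
    Split: [46, 1] -> [46] and [1]
    Merge: [46] + [1] -> [1, 46]
    Split: [31, 36] -> [31] and [36]
    Merge: [31] + [36] -> [31, 36]
  Merge: [1, 46] + [31, 36] -> [1, 31, 36, 46]
Merge: [9, 27, 30, 37] + [1, 31, 36, 46] -> [1, 9, 27, 30, 31, 36, 37, 46]

Final sorted array: [1, 9, 27, 30, 31, 36, 37, 46]

The merge sort proceeds by recursively splitting the array and merging sorted halves.
After all merges, the sorted array is [1, 9, 27, 30, 31, 36, 37, 46].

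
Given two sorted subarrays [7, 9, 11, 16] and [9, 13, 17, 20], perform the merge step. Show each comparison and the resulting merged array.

Merging process:

Compare 7 vs 9: take 7 from left. Merged: [7]
Compare 9 vs 9: take 9 from left. Merged: [7, 9]
Compare 11 vs 9: take 9 from right. Merged: [7, 9, 9]
Compare 11 vs 13: take 11 from left. Merged: [7, 9, 9, 11]
Compare 16 vs 13: take 13 from right. Merged: [7, 9, 9, 11, 13]
Compare 16 vs 17: take 16 from left. Merged: [7, 9, 9, 11, 13, 16]
Append remaining from right: [17, 20]. Merged: [7, 9, 9, 11, 13, 16, 17, 20]

Final merged array: [7, 9, 9, 11, 13, 16, 17, 20]
Total comparisons: 6

The merged array is [7, 9, 9, 11, 13, 16, 17, 20], requiring 6 comparisons. The merge step runs in O(n) time where n is the total number of elements.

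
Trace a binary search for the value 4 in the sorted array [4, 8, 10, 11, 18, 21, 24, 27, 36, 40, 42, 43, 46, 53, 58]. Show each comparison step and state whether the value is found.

Binary search for 4 in [4, 8, 10, 11, 18, 21, 24, 27, 36, 40, 42, 43, 46, 53, 58]:

lo=0, hi=14, mid=7, arr[mid]=27 -> 27 > 4, search left half
lo=0, hi=6, mid=3, arr[mid]=11 -> 11 > 4, search left half
lo=0, hi=2, mid=1, arr[mid]=8 -> 8 > 4, search left half
lo=0, hi=0, mid=0, arr[mid]=4 -> Found target at index 0!

Binary search finds 4 at index 0 after 4 comparisons. The search repeatedly halves the search space by comparing with the middle element.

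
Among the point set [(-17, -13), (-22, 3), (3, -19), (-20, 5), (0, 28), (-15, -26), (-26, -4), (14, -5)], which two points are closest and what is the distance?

Computing all pairwise distances among 8 points:

d((-17, -13), (-22, 3)) = 16.7631
d((-17, -13), (3, -19)) = 20.8806
d((-17, -13), (-20, 5)) = 18.2483
d((-17, -13), (0, 28)) = 44.3847
d((-17, -13), (-15, -26)) = 13.1529
d((-17, -13), (-26, -4)) = 12.7279
d((-17, -13), (14, -5)) = 32.0156
d((-22, 3), (3, -19)) = 33.3017
d((-22, 3), (-20, 5)) = 2.8284 <-- minimum
d((-22, 3), (0, 28)) = 33.3017
d((-22, 3), (-15, -26)) = 29.8329
d((-22, 3), (-26, -4)) = 8.0623
d((-22, 3), (14, -5)) = 36.8782
d((3, -19), (-20, 5)) = 33.2415
d((3, -19), (0, 28)) = 47.0956
d((3, -19), (-15, -26)) = 19.3132
d((3, -19), (-26, -4)) = 32.6497
d((3, -19), (14, -5)) = 17.8045
d((-20, 5), (0, 28)) = 30.4795
d((-20, 5), (-15, -26)) = 31.4006
d((-20, 5), (-26, -4)) = 10.8167
d((-20, 5), (14, -5)) = 35.4401
d((0, 28), (-15, -26)) = 56.0446
d((0, 28), (-26, -4)) = 41.2311
d((0, 28), (14, -5)) = 35.8469
d((-15, -26), (-26, -4)) = 24.5967
d((-15, -26), (14, -5)) = 35.805
d((-26, -4), (14, -5)) = 40.0125

Closest pair: (-22, 3) and (-20, 5) with distance 2.8284

The closest pair is (-22, 3) and (-20, 5) with Euclidean distance 2.8284. For 8 points, brute-force pairwise comparison is shown above. For large n, the divide-and-conquer algorithm (sort by x, recurse on halves, check the dividing strip) achieves O(n log n).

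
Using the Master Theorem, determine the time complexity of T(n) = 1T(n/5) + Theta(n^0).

Master Theorem for T(n) = 1T(n/5) + O(n^0):

a = 1, b = 5, c = 0
log_b(a) = log_5(1) = 0.0000

Case 2: c = 0 = log_5(1) = 0.0000
T(n) = O(n^0 log n) = O(log n)

For T(n) = 1T(n/5) + O(n^0): log_5(1) = 0.0000. This is Case 2 of the Master Theorem (c = log_b(a), equal work at all levels), giving O(log n).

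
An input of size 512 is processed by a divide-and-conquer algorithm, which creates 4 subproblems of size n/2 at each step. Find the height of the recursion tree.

For divide and conquer with division factor 2:

Problem sizes at each level:
Level 0: 512
Level 1: 256
Level 2: 128
Level 3: 64
Level 4: 32
Level 5: 16
Level 6: 8
Level 7: 4
Level 8: 2
Level 9: 1

The root is level 0 and the size-1 base case is level 9 (the tree spans levels 0 through 9, i.e. 10 levels counting the root), so the depth is the number of divisions: log_2(512) = 9

The recursion tree depth is log_2(512) = 9. At each level, the problem size is divided by 2, so it takes 9 divisions to reduce to a base case of size 1. The algorithm makes 4 recursive calls at each level.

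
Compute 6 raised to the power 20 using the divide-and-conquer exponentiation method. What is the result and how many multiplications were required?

Computing 6^20 by squaring (build up from 6^1; each line after the first costs one multiplication):

6^1 = 6
6^2 = (6^1)^2 = 6^2 = 36
6^4 = (6^2)^2 = 36^2 = 1296
6^5 = 6 * 6^4 = 6 * 1296 = 7776
6^10 = (6^5)^2 = 7776^2 = 60466176
6^20 = (6^10)^2 = 60466176^2 = 3656158440062976

Result: 3656158440062976
Multiplications needed: 5 (5 lines after 6^1)

6^20 = 3656158440062976. Using exponentiation by squaring, this requires 5 multiplications. The key idea: if the exponent is even, square the half-power; if odd, multiply by the base once.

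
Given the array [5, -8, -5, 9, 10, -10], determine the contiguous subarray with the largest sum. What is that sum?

Using Kadane's algorithm on [5, -8, -5, 9, 10, -10]:

Scanning through the array:
Position 1 (value -8): max_ending_here = -3, max_so_far = 5
Position 2 (value -5): max_ending_here = -5, max_so_far = 5
Position 3 (value 9): max_ending_here = 9, max_so_far = 9
Position 4 (value 10): max_ending_here = 19, max_so_far = 19
Position 5 (value -10): max_ending_here = 9, max_so_far = 19

Maximum subarray: [9, 10]
Maximum sum: 19

The maximum subarray is [9, 10] with sum 19. This subarray runs from index 3 to index 4.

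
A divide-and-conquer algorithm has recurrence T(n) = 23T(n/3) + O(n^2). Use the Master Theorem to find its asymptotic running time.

Master Theorem for T(n) = 23T(n/3) + O(n^2):

a = 23, b = 3, c = 2
log_b(a) = log_3(23) = 2.8540

Case 1: c = 2 < log_3(23) = 2.8540
T(n) = O(n^(log_3 23))

For T(n) = 23T(n/3) + O(n^2): log_3(23) = 2.8540. This is Case 1 of the Master Theorem (c < log_b(a), work dominated by leaves), giving O(n^(log_3 23)).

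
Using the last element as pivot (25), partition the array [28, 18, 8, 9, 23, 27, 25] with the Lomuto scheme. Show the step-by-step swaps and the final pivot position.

Lomuto partition with pivot = 25:

Initial array: [28, 18, 8, 9, 23, 27, 25]

arr[0]=28 > 25: no swap
arr[1]=18 <= 25: swap with position 0, array becomes [18, 28, 8, 9, 23, 27, 25]
arr[2]=8 <= 25: swap with position 1, array becomes [18, 8, 28, 9, 23, 27, 25]
arr[3]=9 <= 25: swap with position 2, array becomes [18, 8, 9, 28, 23, 27, 25]
arr[4]=23 <= 25: swap with position 3, array becomes [18, 8, 9, 23, 28, 27, 25]
arr[5]=27 > 25: no swap

Place pivot at position 4: [18, 8, 9, 23, 25, 27, 28]
Pivot position: 4

After partitioning with pivot 25, the array becomes [18, 8, 9, 23, 25, 27, 28]. The pivot is placed at index 4. All elements to the left of the pivot are <= 25, and all elements to the right are > 25.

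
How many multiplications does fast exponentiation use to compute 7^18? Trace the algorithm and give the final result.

Computing 7^18 by squaring (build up from 7^1; each line after the first costs one multiplication):

7^1 = 7
7^2 = (7^1)^2 = 7^2 = 49
7^4 = (7^2)^2 = 49^2 = 2401
7^8 = (7^4)^2 = 2401^2 = 5764801
7^9 = 7 * 7^8 = 7 * 5764801 = 40353607
7^18 = (7^9)^2 = 40353607^2 = 1628413597910449

Result: 1628413597910449
Multiplications needed: 5 (5 lines after 7^1)

7^18 = 1628413597910449. Using exponentiation by squaring, this requires 5 multiplications. The key idea: if the exponent is even, square the half-power; if odd, multiply by the base once.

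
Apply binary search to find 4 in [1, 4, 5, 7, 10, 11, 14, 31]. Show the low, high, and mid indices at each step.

Binary search for 4 in [1, 4, 5, 7, 10, 11, 14, 31]:

lo=0, hi=7, mid=3, arr[mid]=7 -> 7 > 4, search left half
lo=0, hi=2, mid=1, arr[mid]=4 -> Found target at index 1!

Binary search finds 4 at index 1 after 2 comparisons. The search repeatedly halves the search space by comparing with the middle element.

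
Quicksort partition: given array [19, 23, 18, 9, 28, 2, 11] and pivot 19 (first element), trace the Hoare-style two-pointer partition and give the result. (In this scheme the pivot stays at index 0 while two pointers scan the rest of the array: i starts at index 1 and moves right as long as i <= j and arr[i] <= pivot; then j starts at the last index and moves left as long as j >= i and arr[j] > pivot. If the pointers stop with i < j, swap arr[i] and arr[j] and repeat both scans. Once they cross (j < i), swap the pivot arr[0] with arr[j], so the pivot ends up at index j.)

Hoare-style two-pointer partition with pivot = 19:

Initial array: [19, 23, 18, 9, 28, 2, 11]

Pointers start at i = 1, j = 6.
i stops at index 1 (arr[1]=23 > 19), j stops at index 6 (arr[6]=11 <= 19): swap arr[1] and arr[6], array becomes [19, 11, 18, 9, 28, 2, 23]
i stops at index 4 (arr[4]=28 > 19), j stops at index 5 (arr[5]=2 <= 19): swap arr[4] and arr[5], array becomes [19, 11, 18, 9, 2, 28, 23]
i ends at 5, j ends at 4: the pointers have crossed (j < i), so scanning stops.

Swap pivot arr[0] with arr[4] to place pivot at position 4: [2, 11, 18, 9, 19, 28, 23]
Pivot position: 4

After partitioning with pivot 19, the array becomes [2, 11, 18, 9, 19, 28, 23]. The pivot is placed at index 4. All elements to the left of the pivot are <= 19, and all elements to the right are > 19.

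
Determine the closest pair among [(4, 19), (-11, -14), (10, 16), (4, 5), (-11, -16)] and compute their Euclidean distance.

Computing all pairwise distances among 5 points:

d((4, 19), (-11, -14)) = 36.2491
d((4, 19), (10, 16)) = 6.7082
d((4, 19), (4, 5)) = 14.0
d((4, 19), (-11, -16)) = 38.0789
d((-11, -14), (10, 16)) = 36.6197
d((-11, -14), (4, 5)) = 24.2074
d((-11, -14), (-11, -16)) = 2.0 <-- minimum
d((10, 16), (4, 5)) = 12.53
d((10, 16), (-11, -16)) = 38.2753
d((4, 5), (-11, -16)) = 25.807

Closest pair: (-11, -14) and (-11, -16) with distance 2.0

The closest pair is (-11, -14) and (-11, -16) with Euclidean distance 2.0. For 5 points, brute-force pairwise comparison is shown above. For large n, the divide-and-conquer algorithm (sort by x, recurse on halves, check the dividing strip) achieves O(n log n).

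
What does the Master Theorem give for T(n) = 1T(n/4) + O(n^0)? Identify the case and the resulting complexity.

Master Theorem for T(n) = 1T(n/4) + O(n^0):

a = 1, b = 4, c = 0
log_b(a) = log_4(1) = 0.0000

Case 2: c = 0 = log_4(1) = 0.0000
T(n) = O(n^0 log n) = O(log n)

For T(n) = 1T(n/4) + O(n^0): log_4(1) = 0.0000. This is Case 2 of the Master Theorem (c = log_b(a), equal work at all levels), giving O(log n).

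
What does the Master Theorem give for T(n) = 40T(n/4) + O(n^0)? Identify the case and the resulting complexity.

Master Theorem for T(n) = 40T(n/4) + O(n^0):

a = 40, b = 4, c = 0
log_b(a) = log_4(40) = 2.6610

Case 1: c = 0 < log_4(40) = 2.6610
T(n) = O(n^(log_4 40))

For T(n) = 40T(n/4) + O(n^0): log_4(40) = 2.6610. This is Case 1 of the Master Theorem (c < log_b(a), work dominated by leaves), giving O(n^(log_4 40)).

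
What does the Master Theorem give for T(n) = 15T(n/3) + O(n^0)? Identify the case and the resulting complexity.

Master Theorem for T(n) = 15T(n/3) + O(n^0):

a = 15, b = 3, c = 0
log_b(a) = log_3(15) = 2.4650

Case 1: c = 0 < log_3(15) = 2.4650
T(n) = O(n^(log_3 15))

For T(n) = 15T(n/3) + O(n^0): log_3(15) = 2.4650. This is Case 1 of the Master Theorem (c < log_b(a), work dominated by leaves), giving O(n^(log_3 15)).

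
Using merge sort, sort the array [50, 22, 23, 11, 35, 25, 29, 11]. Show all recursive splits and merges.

Merge sort trace:

Split: [50, 22, 23, 11, 35, 25, 29, 11] -> [50, 22, 23, 11] and [35, 25, 29, 11]
  Split: [50, 22, 23, 11] -> [50, 22] and [23, 11]
    Split: [50, 22] -> [50] and [22]
    Merge: [50] + [22] -> [22, 50]
    Split: [23, 11] -> [23] and [11]
    Merge: [23] + [11] -> [11, 23]
  Merge: [22, 50] + [11, 23] -> [11, 22, 23, 50]
  Split: [35, 25, 29, 11] -> [35, 25] and [29, 11]
    Split: [35, 25] -> [35] and [25]
    Merge: [35] + [25] -> [25, 35]
    Split: [29, 11] -> [29] and [11]
    Merge: [29] + [11] -> [11, 29]
  Merge: [25, 35] + [11, 29] -> [11, 25, 29, 35]
Merge: [11, 22, 23, 50] + [11, 25, 29, 35] -> [11, 11, 22, 23, 25, 29, 35, 50]

Final sorted array: [11, 11, 22, 23, 25, 29, 35, 50]

The merge sort proceeds by recursively splitting the array and merging sorted halves.
After all merges, the sorted array is [11, 11, 22, 23, 25, 29, 35, 50].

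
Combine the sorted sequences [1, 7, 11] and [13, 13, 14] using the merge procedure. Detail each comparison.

Merging process:

Compare 1 vs 13: take 1 from left. Merged: [1]
Compare 7 vs 13: take 7 from left. Merged: [1, 7]
Compare 11 vs 13: take 11 from left. Merged: [1, 7, 11]
Append remaining from right: [13, 13, 14]. Merged: [1, 7, 11, 13, 13, 14]

Final merged array: [1, 7, 11, 13, 13, 14]
Total comparisons: 3

The merged array is [1, 7, 11, 13, 13, 14], requiring 3 comparisons. The merge step runs in O(n) time where n is the total number of elements.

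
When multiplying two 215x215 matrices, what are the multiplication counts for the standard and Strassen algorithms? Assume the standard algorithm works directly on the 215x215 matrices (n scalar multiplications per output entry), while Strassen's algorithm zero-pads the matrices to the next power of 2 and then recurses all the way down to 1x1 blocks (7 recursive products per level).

Matrix multiplication for 215x215 matrices:

Strassen's algorithm requires power-of-2 dimensions. Pad 215x215 to 256x256 (next power of 2).

Standard algorithm: 215^3 = 9938375 multiplications
Strassen's algorithm: 7^(log2(256)) = 7^8 = 5764801 multiplications
Savings: 9938375 - 5764801 = 4173574 multiplications

Standard: 9938375 multiplications (215^3). Strassen: 5764801 multiplications (7^8, after padding to 256x256). Strassen reduces 8 recursive multiplications to 7 at each level.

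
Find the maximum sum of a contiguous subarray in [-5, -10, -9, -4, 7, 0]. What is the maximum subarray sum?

Using Kadane's algorithm on [-5, -10, -9, -4, 7, 0]:

Scanning through the array:
Position 1 (value -10): max_ending_here = -10, max_so_far = -5
Position 2 (value -9): max_ending_here = -9, max_so_far = -5
Position 3 (value -4): max_ending_here = -4, max_so_far = -4
Position 4 (value 7): max_ending_here = 7, max_so_far = 7
Position 5 (value 0): max_ending_here = 7, max_so_far = 7

Maximum subarray: [7]
Maximum sum: 7

The maximum subarray is [7] with sum 7. This subarray runs from index 4 to index 4.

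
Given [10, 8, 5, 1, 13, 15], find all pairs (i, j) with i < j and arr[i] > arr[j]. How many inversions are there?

Finding inversions in [10, 8, 5, 1, 13, 15]:

(0, 1): arr[0]=10 > arr[1]=8
(0, 2): arr[0]=10 > arr[2]=5
(0, 3): arr[0]=10 > arr[3]=1
(1, 2): arr[1]=8 > arr[2]=5
(1, 3): arr[1]=8 > arr[3]=1
(2, 3): arr[2]=5 > arr[3]=1

Total inversions: 6

The array has 6 inversion(s): (0,1), (0,2), (0,3), (1,2), (1,3), (2,3). Each pair (i,j) satisfies i < j and arr[i] > arr[j].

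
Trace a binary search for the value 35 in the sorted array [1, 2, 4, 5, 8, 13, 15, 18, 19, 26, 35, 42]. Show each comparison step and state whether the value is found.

Binary search for 35 in [1, 2, 4, 5, 8, 13, 15, 18, 19, 26, 35, 42]:

lo=0, hi=11, mid=5, arr[mid]=13 -> 13 < 35, search right half
lo=6, hi=11, mid=8, arr[mid]=19 -> 19 < 35, search right half
lo=9, hi=11, mid=10, arr[mid]=35 -> Found target at index 10!

Binary search finds 35 at index 10 after 3 comparisons. The search repeatedly halves the search space by comparing with the middle element.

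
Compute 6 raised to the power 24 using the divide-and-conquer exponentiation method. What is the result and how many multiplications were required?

Computing 6^24 by squaring (build up from 6^1; each line after the first costs one multiplication):

6^1 = 6
6^2 = (6^1)^2 = 6^2 = 36
6^3 = 6 * 6^2 = 6 * 36 = 216
6^6 = (6^3)^2 = 216^2 = 46656
6^12 = (6^6)^2 = 46656^2 = 2176782336
6^24 = (6^12)^2 = 2176782336^2 = 4738381338321616896

Result: 4738381338321616896
Multiplications needed: 5 (5 lines after 6^1)

6^24 = 4738381338321616896. Using exponentiation by squaring, this requires 5 multiplications. The key idea: if the exponent is even, square the half-power; if odd, multiply by the base once.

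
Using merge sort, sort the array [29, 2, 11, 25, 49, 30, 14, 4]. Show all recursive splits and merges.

Merge sort trace:

Split: [29, 2, 11, 25, 49, 30, 14, 4] -> [29, 2, 11, 25] and [49, 30, 14, 4]
  Split: [29, 2, 11, 25] -> [29, 2] and [11, 25]
    Split: [29, 2] -> [29] and [2]
    Merge: [29] + [2] -> [2, 29]
    Split: [11, 25] -> [11] and [25]
    Merge: [11] + [25] -> [11, 25]
  Merge: [2, 29] + [11, 25] -> [2, 11, 25, 29]
  Split: [49, 30, 14, 4] -> [49, 30] and [14, 4]
    Split: [49, 30] -> [49] and [30]
    Merge: [49] + [30] -> [30, 49]
    Split: [14, 4] -> [14] and [4]
    Merge: [14] + [4] -> [4, 14]
  Merge: [30, 49] + [4, 14] -> [4, 14, 30, 49]
Merge: [2, 11, 25, 29] + [4, 14, 30, 49] -> [2, 4, 11, 14, 25, 29, 30, 49]

Final sorted array: [2, 4, 11, 14, 25, 29, 30, 49]

The merge sort proceeds by recursively splitting the array and merging sorted halves.
After all merges, the sorted array is [2, 4, 11, 14, 25, 29, 30, 49].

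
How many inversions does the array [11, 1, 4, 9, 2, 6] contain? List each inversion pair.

Finding inversions in [11, 1, 4, 9, 2, 6]:

(0, 1): arr[0]=11 > arr[1]=1
(0, 2): arr[0]=11 > arr[2]=4
(0, 3): arr[0]=11 > arr[3]=9
(0, 4): arr[0]=11 > arr[4]=2
(0, 5): arr[0]=11 > arr[5]=6
(2, 4): arr[2]=4 > arr[4]=2
(3, 4): arr[3]=9 > arr[4]=2
(3, 5): arr[3]=9 > arr[5]=6

Total inversions: 8

The array has 8 inversion(s): (0,1), (0,2), (0,3), (0,4), (0,5), (2,4), (3,4), (3,5). Each pair (i,j) satisfies i < j and arr[i] > arr[j].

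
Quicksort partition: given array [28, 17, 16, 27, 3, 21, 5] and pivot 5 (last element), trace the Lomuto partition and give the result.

Lomuto partition with pivot = 5:

Initial array: [28, 17, 16, 27, 3, 21, 5]

arr[0]=28 > 5: no swap
arr[1]=17 > 5: no swap
arr[2]=16 > 5: no swap
arr[3]=27 > 5: no swap
arr[4]=3 <= 5: swap with position 0, array becomes [3, 17, 16, 27, 28, 21, 5]
arr[5]=21 > 5: no swap

Place pivot at position 1: [3, 5, 16, 27, 28, 21, 17]
Pivot position: 1

After partitioning with pivot 5, the array becomes [3, 5, 16, 27, 28, 21, 17]. The pivot is placed at index 1. All elements to the left of the pivot are <= 5, and all elements to the right are > 5.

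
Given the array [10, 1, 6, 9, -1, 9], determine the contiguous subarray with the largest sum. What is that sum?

Using Kadane's algorithm on [10, 1, 6, 9, -1, 9]:

Scanning through the array:
Position 1 (value 1): max_ending_here = 11, max_so_far = 11
Position 2 (value 6): max_ending_here = 17, max_so_far = 17
Position 3 (value 9): max_ending_here = 26, max_so_far = 26
Position 4 (value -1): max_ending_here = 25, max_so_far = 26
Position 5 (value 9): max_ending_here = 34, max_so_far = 34

Maximum subarray: [10, 1, 6, 9, -1, 9]
Maximum sum: 34

The maximum subarray is [10, 1, 6, 9, -1, 9] with sum 34. This subarray runs from index 0 to index 5.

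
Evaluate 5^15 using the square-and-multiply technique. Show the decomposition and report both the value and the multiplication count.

Computing 5^15 by squaring (build up from 5^1; each line after the first costs one multiplication):

5^1 = 5
5^2 = (5^1)^2 = 5^2 = 25
5^3 = 5 * 5^2 = 5 * 25 = 125
5^6 = (5^3)^2 = 125^2 = 15625
5^7 = 5 * 5^6 = 5 * 15625 = 78125
5^14 = (5^7)^2 = 78125^2 = 6103515625
5^15 = 5 * 5^14 = 5 * 6103515625 = 30517578125

Result: 30517578125
Multiplications needed: 6 (6 lines after 5^1)

5^15 = 30517578125. Using exponentiation by squaring, this requires 6 multiplications. The key idea: if the exponent is even, square the half-power; if odd, multiply by the base once.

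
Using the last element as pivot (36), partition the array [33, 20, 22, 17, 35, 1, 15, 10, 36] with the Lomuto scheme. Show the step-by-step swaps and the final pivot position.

Lomuto partition with pivot = 36:

Initial array: [33, 20, 22, 17, 35, 1, 15, 10, 36]

arr[0]=33 <= 36: swap with position 0, array becomes [33, 20, 22, 17, 35, 1, 15, 10, 36]
arr[1]=20 <= 36: swap with position 1, array becomes [33, 20, 22, 17, 35, 1, 15, 10, 36]
arr[2]=22 <= 36: swap with position 2, array becomes [33, 20, 22, 17, 35, 1, 15, 10, 36]
arr[3]=17 <= 36: swap with position 3, array becomes [33, 20, 22, 17, 35, 1, 15, 10, 36]
arr[4]=35 <= 36: swap with position 4, array becomes [33, 20, 22, 17, 35, 1, 15, 10, 36]
arr[5]=1 <= 36: swap with position 5, array becomes [33, 20, 22, 17, 35, 1, 15, 10, 36]
arr[6]=15 <= 36: swap with position 6, array becomes [33, 20, 22, 17, 35, 1, 15, 10, 36]
arr[7]=10 <= 36: swap with position 7, array becomes [33, 20, 22, 17, 35, 1, 15, 10, 36]

Place pivot at position 8: [33, 20, 22, 17, 35, 1, 15, 10, 36]
Pivot position: 8

After partitioning with pivot 36, the array becomes [33, 20, 22, 17, 35, 1, 15, 10, 36]. The pivot is placed at index 8. All elements to the left of the pivot are <= 36, and all elements to the right are > 36.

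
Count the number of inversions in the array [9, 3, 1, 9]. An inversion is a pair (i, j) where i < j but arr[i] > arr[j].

Finding inversions in [9, 3, 1, 9]:

(0, 1): arr[0]=9 > arr[1]=3
(0, 2): arr[0]=9 > arr[2]=1
(1, 2): arr[1]=3 > arr[2]=1

Total inversions: 3

The array has 3 inversion(s): (0,1), (0,2), (1,2). Each pair (i,j) satisfies i < j and arr[i] > arr[j].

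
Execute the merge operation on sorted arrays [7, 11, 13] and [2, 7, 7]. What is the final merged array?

Merging process:

Compare 7 vs 2: take 2 from right. Merged: [2]
Compare 7 vs 7: take 7 from left. Merged: [2, 7]
Compare 11 vs 7: take 7 from right. Merged: [2, 7, 7]
Compare 11 vs 7: take 7 from right. Merged: [2, 7, 7, 7]
Append remaining from left: [11, 13]. Merged: [2, 7, 7, 7, 11, 13]

Final merged array: [2, 7, 7, 7, 11, 13]
Total comparisons: 4

The merged array is [2, 7, 7, 7, 11, 13], requiring 4 comparisons. The merge step runs in O(n) time where n is the total number of elements.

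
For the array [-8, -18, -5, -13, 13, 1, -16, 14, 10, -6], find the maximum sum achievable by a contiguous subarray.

Using Kadane's algorithm on [-8, -18, -5, -13, 13, 1, -16, 14, 10, -6]:

Scanning through the array:
Position 1 (value -18): max_ending_here = -18, max_so_far = -8
Position 2 (value -5): max_ending_here = -5, max_so_far = -5
Position 3 (value -13): max_ending_here = -13, max_so_far = -5
Position 4 (value 13): max_ending_here = 13, max_so_far = 13
Position 5 (value 1): max_ending_here = 14, max_so_far = 14
Position 6 (value -16): max_ending_here = -2, max_so_far = 14
Position 7 (value 14): max_ending_here = 14, max_so_far = 14
Position 8 (value 10): max_ending_here = 24, max_so_far = 24
Position 9 (value -6): max_ending_here = 18, max_so_far = 24

Maximum subarray: [14, 10]
Maximum sum: 24

The maximum subarray is [14, 10] with sum 24. This subarray runs from index 7 to index 8.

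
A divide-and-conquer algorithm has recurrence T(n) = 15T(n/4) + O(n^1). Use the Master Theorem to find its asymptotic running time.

Master Theorem for T(n) = 15T(n/4) + O(n^1):

a = 15, b = 4, c = 1
log_b(a) = log_4(15) = 1.9534

Case 1: c = 1 < log_4(15) = 1.9534
T(n) = O(n^(log_4 15))

For T(n) = 15T(n/4) + O(n^1): log_4(15) = 1.9534. This is Case 1 of the Master Theorem (c < log_b(a), work dominated by leaves), giving O(n^(log_4 15)).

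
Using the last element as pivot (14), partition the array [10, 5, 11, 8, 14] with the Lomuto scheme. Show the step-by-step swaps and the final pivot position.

Lomuto partition with pivot = 14:

Initial array: [10, 5, 11, 8, 14]

arr[0]=10 <= 14: swap with position 0, array becomes [10, 5, 11, 8, 14]
arr[1]=5 <= 14: swap with position 1, array becomes [10, 5, 11, 8, 14]
arr[2]=11 <= 14: swap with position 2, array becomes [10, 5, 11, 8, 14]
arr[3]=8 <= 14: swap with position 3, array becomes [10, 5, 11, 8, 14]

Place pivot at position 4: [10, 5, 11, 8, 14]
Pivot position: 4

After partitioning with pivot 14, the array becomes [10, 5, 11, 8, 14]. The pivot is placed at index 4. All elements to the left of the pivot are <= 14, and all elements to the right are > 14.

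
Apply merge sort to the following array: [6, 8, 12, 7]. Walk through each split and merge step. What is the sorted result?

Merge sort trace:

Split: [6, 8, 12, 7] -> [6, 8] and [12, 7]
  Split: [6, 8] -> [6] and [8]
  Merge: [6] + [8] -> [6, 8]
  Split: [12, 7] -> [12] and [7]
  Merge: [12] + [7] -> [7, 12]
Merge: [6, 8] + [7, 12] -> [6, 7, 8, 12]

Final sorted array: [6, 7, 8, 12]

The merge sort proceeds by recursively splitting the array and merging sorted halves.
After all merges, the sorted array is [6, 7, 8, 12].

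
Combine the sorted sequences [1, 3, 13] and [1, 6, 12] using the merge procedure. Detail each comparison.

Merging process:

Compare 1 vs 1: take 1 from left. Merged: [1]
Compare 3 vs 1: take 1 from right. Merged: [1, 1]
Compare 3 vs 6: take 3 from left. Merged: [1, 1, 3]
Compare 13 vs 6: take 6 from right. Merged: [1, 1, 3, 6]
Compare 13 vs 12: take 12 from right. Merged: [1, 1, 3, 6, 12]
Append remaining from left: [13]. Merged: [1, 1, 3, 6, 12, 13]

Final merged array: [1, 1, 3, 6, 12, 13]
Total comparisons: 5

The merged array is [1, 1, 3, 6, 12, 13], requiring 5 comparisons. The merge step runs in O(n) time where n is the total number of elements.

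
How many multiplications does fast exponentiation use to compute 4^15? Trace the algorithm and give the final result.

Computing 4^15 by squaring (build up from 4^1; each line after the first costs one multiplication):

4^1 = 4
4^2 = (4^1)^2 = 4^2 = 16
4^3 = 4 * 4^2 = 4 * 16 = 64
4^6 = (4^3)^2 = 64^2 = 4096
4^7 = 4 * 4^6 = 4 * 4096 = 16384
4^14 = (4^7)^2 = 16384^2 = 268435456
4^15 = 4 * 4^14 = 4 * 268435456 = 1073741824

Result: 1073741824
Multiplications needed: 6 (6 lines after 4^1)

4^15 = 1073741824. Using exponentiation by squaring, this requires 6 multiplications. The key idea: if the exponent is even, square the half-power; if odd, multiply by the base once.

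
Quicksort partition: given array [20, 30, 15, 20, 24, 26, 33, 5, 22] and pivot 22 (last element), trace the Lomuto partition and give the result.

Lomuto partition with pivot = 22:

Initial array: [20, 30, 15, 20, 24, 26, 33, 5, 22]

arr[0]=20 <= 22: swap with position 0, array becomes [20, 30, 15, 20, 24, 26, 33, 5, 22]
arr[1]=30 > 22: no swap
arr[2]=15 <= 22: swap with position 1, array becomes [20, 15, 30, 20, 24, 26, 33, 5, 22]
arr[3]=20 <= 22: swap with position 2, array becomes [20, 15, 20, 30, 24, 26, 33, 5, 22]
arr[4]=24 > 22: no swap
arr[5]=26 > 22: no swap
arr[6]=33 > 22: no swap
arr[7]=5 <= 22: swap with position 3, array becomes [20, 15, 20, 5, 24, 26, 33, 30, 22]

Place pivot at position 4: [20, 15, 20, 5, 22, 26, 33, 30, 24]
Pivot position: 4

After partitioning with pivot 22, the array becomes [20, 15, 20, 5, 22, 26, 33, 30, 24]. The pivot is placed at index 4. All elements to the left of the pivot are <= 22, and all elements to the right are > 22.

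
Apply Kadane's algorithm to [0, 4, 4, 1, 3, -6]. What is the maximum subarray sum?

Using Kadane's algorithm on [0, 4, 4, 1, 3, -6]:

Scanning through the array:
Position 1 (value 4): max_ending_here = 4, max_so_far = 4
Position 2 (value 4): max_ending_here = 8, max_so_far = 8
Position 3 (value 1): max_ending_here = 9, max_so_far = 9
Position 4 (value 3): max_ending_here = 12, max_so_far = 12
Position 5 (value -6): max_ending_here = 6, max_so_far = 12

Maximum subarray: [0, 4, 4, 1, 3]
Maximum sum: 12

The maximum subarray is [0, 4, 4, 1, 3] with sum 12. This subarray runs from index 0 to index 4.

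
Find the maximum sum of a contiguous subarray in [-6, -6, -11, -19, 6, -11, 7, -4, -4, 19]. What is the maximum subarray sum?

Using Kadane's algorithm on [-6, -6, -11, -19, 6, -11, 7, -4, -4, 19]:

Scanning through the array:
Position 1 (value -6): max_ending_here = -6, max_so_far = -6
Position 2 (value -11): max_ending_here = -11, max_so_far = -6
Position 3 (value -19): max_ending_here = -19, max_so_far = -6
Position 4 (value 6): max_ending_here = 6, max_so_far = 6
Position 5 (value -11): max_ending_here = -5, max_so_far = 6
Position 6 (value 7): max_ending_here = 7, max_so_far = 7
Position 7 (value -4): max_ending_here = 3, max_so_far = 7
Position 8 (value -4): max_ending_here = -1, max_so_far = 7
Position 9 (value 19): max_ending_here = 19, max_so_far = 19

Maximum subarray: [19]
Maximum sum: 19

The maximum subarray is [19] with sum 19. This subarray runs from index 9 to index 9.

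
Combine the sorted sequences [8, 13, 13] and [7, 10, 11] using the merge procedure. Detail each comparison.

Merging process:

Compare 8 vs 7: take 7 from right. Merged: [7]
Compare 8 vs 10: take 8 from left. Merged: [7, 8]
Compare 13 vs 10: take 10 from right. Merged: [7, 8, 10]
Compare 13 vs 11: take 11 from right. Merged: [7, 8, 10, 11]
Append remaining from left: [13, 13]. Merged: [7, 8, 10, 11, 13, 13]

Final merged array: [7, 8, 10, 11, 13, 13]
Total comparisons: 4

The merged array is [7, 8, 10, 11, 13, 13], requiring 4 comparisons. The merge step runs in O(n) time where n is the total number of elements.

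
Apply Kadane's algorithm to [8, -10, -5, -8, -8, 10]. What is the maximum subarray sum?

Using Kadane's algorithm on [8, -10, -5, -8, -8, 10]:

Scanning through the array:
Position 1 (value -10): max_ending_here = -2, max_so_far = 8
Position 2 (value -5): max_ending_here = -5, max_so_far = 8
Position 3 (value -8): max_ending_here = -8, max_so_far = 8
Position 4 (value -8): max_ending_here = -8, max_so_far = 8
Position 5 (value 10): max_ending_here = 10, max_so_far = 10

Maximum subarray: [10]
Maximum sum: 10

The maximum subarray is [10] with sum 10. This subarray runs from index 5 to index 5.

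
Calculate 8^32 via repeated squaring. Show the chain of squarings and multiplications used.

Computing 8^32 by squaring (build up from 8^1; each line after the first costs one multiplication):

8^1 = 8
8^2 = (8^1)^2 = 8^2 = 64
8^4 = (8^2)^2 = 64^2 = 4096
8^8 = (8^4)^2 = 4096^2 = 16777216
8^16 = (8^8)^2 = 16777216^2 = 281474976710656
8^32 = (8^16)^2 = 281474976710656^2 = 79228162514264337593543950336

Result: 79228162514264337593543950336
Multiplications needed: 5 (5 lines after 8^1)

8^32 = 79228162514264337593543950336. Using exponentiation by squaring, this requires 5 multiplications. The key idea: if the exponent is even, square the half-power; if odd, multiply by the base once.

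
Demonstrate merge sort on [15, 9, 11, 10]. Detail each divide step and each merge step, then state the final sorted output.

Merge sort trace:

Split: [15, 9, 11, 10] -> [15, 9] and [11, 10]
  Split: [15, 9] -> [15] and [9]
  Merge: [15] + [9] -> [9, 15]
  Split: [11, 10] -> [11] and [10]
  Merge: [11] + [10] -> [10, 11]
Merge: [9, 15] + [10, 11] -> [9, 10, 11, 15]

Final sorted array: [9, 10, 11, 15]

The merge sort proceeds by recursively splitting the array and merging sorted halves.
After all merges, the sorted array is [9, 10, 11, 15].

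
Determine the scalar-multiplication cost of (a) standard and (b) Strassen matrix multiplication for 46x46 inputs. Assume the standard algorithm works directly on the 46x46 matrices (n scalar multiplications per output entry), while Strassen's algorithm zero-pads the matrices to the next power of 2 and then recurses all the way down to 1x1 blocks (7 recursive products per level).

Matrix multiplication for 46x46 matrices:

Strassen's algorithm requires power-of-2 dimensions. Pad 46x46 to 64x64 (next power of 2).

Standard algorithm: 46^3 = 97336 multiplications
Strassen's algorithm: 7^(log2(64)) = 7^6 = 117649 multiplications
Difference: 97336 - 117649 = -20313 (Strassen uses MORE here due to padding overhead — for small or just-over-power-of-2 n, padding can outweigh the per-level savings)

Standard: 97336 multiplications (46^3). Strassen: 117649 multiplications (7^6, after padding to 64x64). Strassen reduces 8 recursive multiplications to 7 at each level.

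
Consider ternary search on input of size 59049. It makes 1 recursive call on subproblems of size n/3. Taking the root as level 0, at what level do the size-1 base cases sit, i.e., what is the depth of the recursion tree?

For divide and conquer with division factor 3:

Problem sizes at each level:
Level 0: 59049
Level 1: 19683
Level 2: 6561
Level 3: 2187
Level 4: 729
Level 5: 243
Level 6: 81
Level 7: 27
Level 8: 9
Level 9: 3
Level 10: 1

The root is level 0 and the size-1 base case is level 10 (the tree spans levels 0 through 10, i.e. 11 levels counting the root), so the depth is the number of divisions: log_3(59049) = 10

The recursion tree depth is log_3(59049) = 10. At each level, the problem size is divided by 3, so it takes 10 divisions to reduce to a base case of size 1. The algorithm makes 1 recursive call at each level.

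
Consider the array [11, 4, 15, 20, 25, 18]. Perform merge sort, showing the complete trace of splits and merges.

Merge sort trace:

Split: [11, 4, 15, 20, 25, 18] -> [11, 4, 15] and [20, 25, 18]
  Split: [11, 4, 15] -> [11] and [4, 15]
    Split: [4, 15] -> [4] and [15]
    Merge: [4] + [15] -> [4, 15]
  Merge: [11] + [4, 15] -> [4, 11, 15]
  Split: [20, 25, 18] -> [20] and [25, 18]
    Split: [25, 18] -> [25] and [18]
    Merge: [25] + [18] -> [18, 25]
  Merge: [20] + [18, 25] -> [18, 20, 25]
Merge: [4, 11, 15] + [18, 20, 25] -> [4, 11, 15, 18, 20, 25]

Final sorted array: [4, 11, 15, 18, 20, 25]

The merge sort proceeds by recursively splitting the array and merging sorted halves.
After all merges, the sorted array is [4, 11, 15, 18, 20, 25].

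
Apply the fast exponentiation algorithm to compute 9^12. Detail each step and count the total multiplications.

Computing 9^12 by squaring (build up from 9^1; each line after the first costs one multiplication):

9^1 = 9
9^2 = (9^1)^2 = 9^2 = 81
9^3 = 9 * 9^2 = 9 * 81 = 729
9^6 = (9^3)^2 = 729^2 = 531441
9^12 = (9^6)^2 = 531441^2 = 282429536481

Result: 282429536481
Multiplications needed: 4 (4 lines after 9^1)

9^12 = 282429536481. Using exponentiation by squaring, this requires 4 multiplications. The key idea: if the exponent is even, square the half-power; if odd, multiply by the base once.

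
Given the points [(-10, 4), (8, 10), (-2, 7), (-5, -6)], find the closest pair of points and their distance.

Computing all pairwise distances among 4 points:

d((-10, 4), (8, 10)) = 18.9737
d((-10, 4), (-2, 7)) = 8.544 <-- minimum
d((-10, 4), (-5, -6)) = 11.1803
d((8, 10), (-2, 7)) = 10.4403
d((8, 10), (-5, -6)) = 20.6155
d((-2, 7), (-5, -6)) = 13.3417

Closest pair: (-10, 4) and (-2, 7) with distance 8.544

The closest pair is (-10, 4) and (-2, 7) with Euclidean distance 8.544. For 4 points, brute-force pairwise comparison is shown above. For large n, the divide-and-conquer algorithm (sort by x, recurse on halves, check the dividing strip) achieves O(n log n).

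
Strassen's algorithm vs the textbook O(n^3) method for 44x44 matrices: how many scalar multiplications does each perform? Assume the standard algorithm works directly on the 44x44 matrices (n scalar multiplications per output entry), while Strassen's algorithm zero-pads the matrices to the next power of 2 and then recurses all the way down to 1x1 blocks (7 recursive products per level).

Matrix multiplication for 44x44 matrices:

Strassen's algorithm requires power-of-2 dimensions. Pad 44x44 to 64x64 (next power of 2).

Standard algorithm: 44^3 = 85184 multiplications
Strassen's algorithm: 7^(log2(64)) = 7^6 = 117649 multiplications
Difference: 85184 - 117649 = -32465 (Strassen uses MORE here due to padding overhead — for small or just-over-power-of-2 n, padding can outweigh the per-level savings)

Standard: 85184 multiplications (44^3). Strassen: 117649 multiplications (7^6, after padding to 64x64). Strassen reduces 8 recursive multiplications to 7 at each level.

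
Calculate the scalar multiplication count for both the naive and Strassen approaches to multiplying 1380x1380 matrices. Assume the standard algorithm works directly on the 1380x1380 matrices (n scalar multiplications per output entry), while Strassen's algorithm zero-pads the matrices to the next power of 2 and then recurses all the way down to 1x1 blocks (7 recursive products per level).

Matrix multiplication for 1380x1380 matrices:

Strassen's algorithm requires power-of-2 dimensions. Pad 1380x1380 to 2048x2048 (next power of 2).

Standard algorithm: 1380^3 = 2628072000 multiplications
Strassen's algorithm: 7^(log2(2048)) = 7^11 = 1977326743 multiplications
Savings: 2628072000 - 1977326743 = 650745257 multiplications

Standard: 2628072000 multiplications (1380^3). Strassen: 1977326743 multiplications (7^11, after padding to 2048x2048). Strassen reduces 8 recursive multiplications to 7 at each level.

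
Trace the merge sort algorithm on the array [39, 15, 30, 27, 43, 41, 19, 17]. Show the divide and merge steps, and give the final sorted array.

Merge sort trace:

Split: [39, 15, 30, 27, 43, 41, 19, 17] -> [39, 15, 30, 27] and [43, 41, 19, 17]
  Split: [39, 15, 30, 27] -> [39, 15] and [30, 27]
    Split: [39, 15] -> [39] and [15]
    Merge: [39] + [15] -> [15, 39]
    Split: [30, 27] -> [30] and [27]
    Merge: [30] + [27] -> [27, 30]
  Merge: [15, 39] + [27, 30] -> [15, 27, 30, 39]
  Split: [43, 41, 19, 17] -> [43, 41] and [19, 17]
    Split: [43, 41] -> [43] and [41]
    Merge: [43] + [41] -> [41, 43]
    Split: [19, 17] -> [19] and [17]
    Merge: [19] + [17] -> [17, 19]
  Merge: [41, 43] + [17, 19] -> [17, 19, 41, 43]
Merge: [15, 27, 30, 39] + [17, 19, 41, 43] -> [15, 17, 19, 27, 30, 39, 41, 43]

Final sorted array: [15, 17, 19, 27, 30, 39, 41, 43]

The merge sort proceeds by recursively splitting the array and merging sorted halves.
After all merges, the sorted array is [15, 17, 19, 27, 30, 39, 41, 43].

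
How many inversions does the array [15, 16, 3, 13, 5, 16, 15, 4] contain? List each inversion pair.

Finding inversions in [15, 16, 3, 13, 5, 16, 15, 4]:

(0, 2): arr[0]=15 > arr[2]=3
(0, 3): arr[0]=15 > arr[3]=13
(0, 4): arr[0]=15 > arr[4]=5
(0, 7): arr[0]=15 > arr[7]=4
(1, 2): arr[1]=16 > arr[2]=3
(1, 3): arr[1]=16 > arr[3]=13
(1, 4): arr[1]=16 > arr[4]=5
(1, 6): arr[1]=16 > arr[6]=15
(1, 7): arr[1]=16 > arr[7]=4
(3, 4): arr[3]=13 > arr[4]=5
(3, 7): arr[3]=13 > arr[7]=4
(4, 7): arr[4]=5 > arr[7]=4
(5, 6): arr[5]=16 > arr[6]=15
(5, 7): arr[5]=16 > arr[7]=4
(6, 7): arr[6]=15 > arr[7]=4

Total inversions: 15

The array has 15 inversion(s): (0,2), (0,3), (0,4), (0,7), (1,2), (1,3), (1,4), (1,6), (1,7), (3,4), (3,7), (4,7), (5,6), (5,7), (6,7). Each pair (i,j) satisfies i < j and arr[i] > arr[j].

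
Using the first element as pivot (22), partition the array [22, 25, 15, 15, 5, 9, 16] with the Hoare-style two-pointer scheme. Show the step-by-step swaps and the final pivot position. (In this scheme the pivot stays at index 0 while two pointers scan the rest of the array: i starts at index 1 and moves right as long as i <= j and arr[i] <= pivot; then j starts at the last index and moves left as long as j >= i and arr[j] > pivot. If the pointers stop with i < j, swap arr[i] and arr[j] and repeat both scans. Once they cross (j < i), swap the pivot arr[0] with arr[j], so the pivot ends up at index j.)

Hoare-style two-pointer partition with pivot = 22:

Initial array: [22, 25, 15, 15, 5, 9, 16]

Pointers start at i = 1, j = 6.
i stops at index 1 (arr[1]=25 > 22), j stops at index 6 (arr[6]=16 <= 22): swap arr[1] and arr[6], array becomes [22, 16, 15, 15, 5, 9, 25]
i ends at 6, j ends at 5: the pointers have crossed (j < i), so scanning stops.

Swap pivot arr[0] with arr[5] to place pivot at position 5: [9, 16, 15, 15, 5, 22, 25]
Pivot position: 5

After partitioning with pivot 22, the array becomes [9, 16, 15, 15, 5, 22, 25]. The pivot is placed at index 5. All elements to the left of the pivot are <= 22, and all elements to the right are > 22.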